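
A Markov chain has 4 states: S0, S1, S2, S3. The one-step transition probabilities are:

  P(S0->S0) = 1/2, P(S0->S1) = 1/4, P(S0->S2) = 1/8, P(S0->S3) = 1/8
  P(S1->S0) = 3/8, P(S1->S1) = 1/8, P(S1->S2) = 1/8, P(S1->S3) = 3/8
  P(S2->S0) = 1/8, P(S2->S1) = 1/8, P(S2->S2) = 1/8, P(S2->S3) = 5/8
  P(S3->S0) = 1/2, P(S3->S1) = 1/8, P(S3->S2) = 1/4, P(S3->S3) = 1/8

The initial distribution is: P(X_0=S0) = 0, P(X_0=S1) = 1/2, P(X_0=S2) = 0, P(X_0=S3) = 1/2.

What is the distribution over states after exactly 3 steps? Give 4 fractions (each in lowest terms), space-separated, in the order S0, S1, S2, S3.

Propagating the distribution step by step (d_{t+1} = d_t * P):
d_0 = (S0=0, S1=1/2, S2=0, S3=1/2)
  d_1[S0] = 0*1/2 + 1/2*3/8 + 0*1/8 + 1/2*1/2 = 7/16
  d_1[S1] = 0*1/4 + 1/2*1/8 + 0*1/8 + 1/2*1/8 = 1/8
  d_1[S2] = 0*1/8 + 1/2*1/8 + 0*1/8 + 1/2*1/4 = 3/16
  d_1[S3] = 0*1/8 + 1/2*3/8 + 0*5/8 + 1/2*1/8 = 1/4
d_1 = (S0=7/16, S1=1/8, S2=3/16, S3=1/4)
  d_2[S0] = 7/16*1/2 + 1/8*3/8 + 3/16*1/8 + 1/4*1/2 = 53/128
  d_2[S1] = 7/16*1/4 + 1/8*1/8 + 3/16*1/8 + 1/4*1/8 = 23/128
  d_2[S2] = 7/16*1/8 + 1/8*1/8 + 3/16*1/8 + 1/4*1/4 = 5/32
  d_2[S3] = 7/16*1/8 + 1/8*3/8 + 3/16*5/8 + 1/4*1/8 = 1/4
d_2 = (S0=53/128, S1=23/128, S2=5/32, S3=1/4)
  d_3[S0] = 53/128*1/2 + 23/128*3/8 + 5/32*1/8 + 1/4*1/2 = 429/1024
  d_3[S1] = 53/128*1/4 + 23/128*1/8 + 5/32*1/8 + 1/4*1/8 = 181/1024
  d_3[S2] = 53/128*1/8 + 23/128*1/8 + 5/32*1/8 + 1/4*1/4 = 5/32
  d_3[S3] = 53/128*1/8 + 23/128*3/8 + 5/32*5/8 + 1/4*1/8 = 127/512
d_3 = (S0=429/1024, S1=181/1024, S2=5/32, S3=127/512)

Answer: 429/1024 181/1024 5/32 127/512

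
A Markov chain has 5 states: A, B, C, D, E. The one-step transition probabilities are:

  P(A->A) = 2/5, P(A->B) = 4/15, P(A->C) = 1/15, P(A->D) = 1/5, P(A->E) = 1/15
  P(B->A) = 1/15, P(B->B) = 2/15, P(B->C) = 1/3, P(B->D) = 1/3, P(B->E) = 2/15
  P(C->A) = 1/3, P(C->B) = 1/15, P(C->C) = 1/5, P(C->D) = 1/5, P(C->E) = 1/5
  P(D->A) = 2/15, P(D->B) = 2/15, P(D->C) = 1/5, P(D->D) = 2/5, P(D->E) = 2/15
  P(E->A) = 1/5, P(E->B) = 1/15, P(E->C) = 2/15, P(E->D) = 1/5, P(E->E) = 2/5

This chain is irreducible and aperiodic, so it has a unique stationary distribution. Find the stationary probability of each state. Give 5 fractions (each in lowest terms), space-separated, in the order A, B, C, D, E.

Answer: 3389/14542 2049/14542 5117/29084 3977/14542 467/2644

Derivation:
The stationary distribution satisfies pi = pi * P, i.e.:
  pi_A = 2/5*pi_A + 1/15*pi_B + 1/3*pi_C + 2/15*pi_D + 1/5*pi_E
  pi_B = 4/15*pi_A + 2/15*pi_B + 1/15*pi_C + 2/15*pi_D + 1/15*pi_E
  pi_C = 1/15*pi_A + 1/3*pi_B + 1/5*pi_C + 1/5*pi_D + 2/15*pi_E
  pi_D = 1/5*pi_A + 1/3*pi_B + 1/5*pi_C + 2/5*pi_D + 1/5*pi_E
  pi_E = 1/15*pi_A + 2/15*pi_B + 1/5*pi_C + 2/15*pi_D + 2/5*pi_E
with normalization: pi_A + pi_B + pi_C + pi_D + pi_E = 1.

Using the first 4 balance equations plus normalization, the linear system A*pi = b is:
  [-3/5, 1/15, 1/3, 2/15, 1/5] . pi = 0
  [4/15, -13/15, 1/15, 2/15, 1/15] . pi = 0
  [1/15, 1/3, -4/5, 1/5, 2/15] . pi = 0
  [1/5, 1/3, 1/5, -3/5, 1/5] . pi = 0
  [1, 1, 1, 1, 1] . pi = 1

Solving yields:
  pi_A = 3389/14542
  pi_B = 2049/14542
  pi_C = 5117/29084
  pi_D = 3977/14542
  pi_E = 467/2644

Verification (pi * P):
  3389/14542*2/5 + 2049/14542*1/15 + 5117/29084*1/3 + 3977/14542*2/15 + 467/2644*1/5 = 3389/14542 = pi_A  (ok)
  3389/14542*4/15 + 2049/14542*2/15 + 5117/29084*1/15 + 3977/14542*2/15 + 467/2644*1/15 = 2049/14542 = pi_B  (ok)
  3389/14542*1/15 + 2049/14542*1/3 + 5117/29084*1/5 + 3977/14542*1/5 + 467/2644*2/15 = 5117/29084 = pi_C  (ok)
  3389/14542*1/5 + 2049/14542*1/3 + 5117/29084*1/5 + 3977/14542*2/5 + 467/2644*1/5 = 3977/14542 = pi_D  (ok)
  3389/14542*1/15 + 2049/14542*2/15 + 5117/29084*1/5 + 3977/14542*2/15 + 467/2644*2/5 = 467/2644 = pi_E  (ok)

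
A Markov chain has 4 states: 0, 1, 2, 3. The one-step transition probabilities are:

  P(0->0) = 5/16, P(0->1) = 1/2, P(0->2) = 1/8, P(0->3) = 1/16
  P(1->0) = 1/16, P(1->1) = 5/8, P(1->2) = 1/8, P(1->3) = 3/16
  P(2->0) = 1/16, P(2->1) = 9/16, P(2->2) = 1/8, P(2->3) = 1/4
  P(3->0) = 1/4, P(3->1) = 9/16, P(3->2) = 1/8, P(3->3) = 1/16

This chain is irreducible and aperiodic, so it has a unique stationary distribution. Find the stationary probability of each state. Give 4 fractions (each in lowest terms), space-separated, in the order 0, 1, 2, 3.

The stationary distribution satisfies pi = pi * P, i.e.:
  pi_0 = 5/16*pi_0 + 1/16*pi_1 + 1/16*pi_2 + 1/4*pi_3
  pi_1 = 1/2*pi_0 + 5/8*pi_1 + 9/16*pi_2 + 9/16*pi_3
  pi_2 = 1/8*pi_0 + 1/8*pi_1 + 1/8*pi_2 + 1/8*pi_3
  pi_3 = 1/16*pi_0 + 3/16*pi_1 + 1/4*pi_2 + 1/16*pi_3
with normalization: pi_0 + pi_1 + pi_2 + pi_3 = 1.

Using the first 3 balance equations plus normalization, the linear system A*pi = b is:
  [-11/16, 1/16, 1/16, 1/4] . pi = 0
  [1/2, -3/8, 9/16, 9/16] . pi = 0
  [1/8, 1/8, -7/8, 1/8] . pi = 0
  [1, 1, 1, 1] . pi = 1

Solving yields:
  pi_0 = 73/592
  pi_1 = 1051/1776
  pi_2 = 1/8
  pi_3 = 71/444

Verification (pi * P):
  73/592*5/16 + 1051/1776*1/16 + 1/8*1/16 + 71/444*1/4 = 73/592 = pi_0  (ok)
  73/592*1/2 + 1051/1776*5/8 + 1/8*9/16 + 71/444*9/16 = 1051/1776 = pi_1  (ok)
  73/592*1/8 + 1051/1776*1/8 + 1/8*1/8 + 71/444*1/8 = 1/8 = pi_2  (ok)
  73/592*1/16 + 1051/1776*3/16 + 1/8*1/4 + 71/444*1/16 = 71/444 = pi_3  (ok)

Answer: 73/592 1051/1776 1/8 71/444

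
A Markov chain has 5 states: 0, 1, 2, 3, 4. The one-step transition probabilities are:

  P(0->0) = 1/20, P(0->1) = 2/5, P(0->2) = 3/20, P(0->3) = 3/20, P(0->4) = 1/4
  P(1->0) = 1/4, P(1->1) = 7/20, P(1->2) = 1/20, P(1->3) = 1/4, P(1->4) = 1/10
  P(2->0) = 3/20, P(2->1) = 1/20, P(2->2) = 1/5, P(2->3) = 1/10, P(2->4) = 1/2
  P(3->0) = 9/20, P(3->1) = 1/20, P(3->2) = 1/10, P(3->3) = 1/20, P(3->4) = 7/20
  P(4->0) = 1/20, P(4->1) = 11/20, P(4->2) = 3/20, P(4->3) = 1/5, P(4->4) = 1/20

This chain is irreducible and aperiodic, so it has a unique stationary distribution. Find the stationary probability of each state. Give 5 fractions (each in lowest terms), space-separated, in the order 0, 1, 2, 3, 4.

Answer: 1361/7075 893/2830 8191/70750 11971/70750 14653/70750

Derivation:
The stationary distribution satisfies pi = pi * P, i.e.:
  pi_0 = 1/20*pi_0 + 1/4*pi_1 + 3/20*pi_2 + 9/20*pi_3 + 1/20*pi_4
  pi_1 = 2/5*pi_0 + 7/20*pi_1 + 1/20*pi_2 + 1/20*pi_3 + 11/20*pi_4
  pi_2 = 3/20*pi_0 + 1/20*pi_1 + 1/5*pi_2 + 1/10*pi_3 + 3/20*pi_4
  pi_3 = 3/20*pi_0 + 1/4*pi_1 + 1/10*pi_2 + 1/20*pi_3 + 1/5*pi_4
  pi_4 = 1/4*pi_0 + 1/10*pi_1 + 1/2*pi_2 + 7/20*pi_3 + 1/20*pi_4
with normalization: pi_0 + pi_1 + pi_2 + pi_3 + pi_4 = 1.

Using the first 4 balance equations plus normalization, the linear system A*pi = b is:
  [-19/20, 1/4, 3/20, 9/20, 1/20] . pi = 0
  [2/5, -13/20, 1/20, 1/20, 11/20] . pi = 0
  [3/20, 1/20, -4/5, 1/10, 3/20] . pi = 0
  [3/20, 1/4, 1/10, -19/20, 1/5] . pi = 0
  [1, 1, 1, 1, 1] . pi = 1

Solving yields:
  pi_0 = 1361/7075
  pi_1 = 893/2830
  pi_2 = 8191/70750
  pi_3 = 11971/70750
  pi_4 = 14653/70750

Verification (pi * P):
  1361/7075*1/20 + 893/2830*1/4 + 8191/70750*3/20 + 11971/70750*9/20 + 14653/70750*1/20 = 1361/7075 = pi_0  (ok)
  1361/7075*2/5 + 893/2830*7/20 + 8191/70750*1/20 + 11971/70750*1/20 + 14653/70750*11/20 = 893/2830 = pi_1  (ok)
  1361/7075*3/20 + 893/2830*1/20 + 8191/70750*1/5 + 11971/70750*1/10 + 14653/70750*3/20 = 8191/70750 = pi_2  (ok)
  1361/7075*3/20 + 893/2830*1/4 + 8191/70750*1/10 + 11971/70750*1/20 + 14653/70750*1/5 = 11971/70750 = pi_3  (ok)
  1361/7075*1/4 + 893/2830*1/10 + 8191/70750*1/2 + 11971/70750*7/20 + 14653/70750*1/20 = 14653/70750 = pi_4  (ok)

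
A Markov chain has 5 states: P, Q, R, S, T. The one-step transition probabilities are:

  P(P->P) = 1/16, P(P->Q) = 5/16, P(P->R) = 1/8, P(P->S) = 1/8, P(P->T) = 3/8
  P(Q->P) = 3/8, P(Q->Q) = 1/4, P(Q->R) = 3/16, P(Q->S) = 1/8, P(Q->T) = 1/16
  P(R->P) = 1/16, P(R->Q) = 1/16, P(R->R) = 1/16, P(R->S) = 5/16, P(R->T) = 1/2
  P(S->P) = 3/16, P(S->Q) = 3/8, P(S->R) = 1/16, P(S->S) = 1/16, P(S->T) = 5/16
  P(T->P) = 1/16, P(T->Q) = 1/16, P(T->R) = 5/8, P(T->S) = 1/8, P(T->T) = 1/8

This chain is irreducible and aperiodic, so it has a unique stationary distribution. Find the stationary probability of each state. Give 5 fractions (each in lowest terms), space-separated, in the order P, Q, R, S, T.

The stationary distribution satisfies pi = pi * P, i.e.:
  pi_P = 1/16*pi_P + 3/8*pi_Q + 1/16*pi_R + 3/16*pi_S + 1/16*pi_T
  pi_Q = 5/16*pi_P + 1/4*pi_Q + 1/16*pi_R + 3/8*pi_S + 1/16*pi_T
  pi_R = 1/8*pi_P + 3/16*pi_Q + 1/16*pi_R + 1/16*pi_S + 5/8*pi_T
  pi_S = 1/8*pi_P + 1/8*pi_Q + 5/16*pi_R + 1/16*pi_S + 1/8*pi_T
  pi_T = 3/8*pi_P + 1/16*pi_Q + 1/2*pi_R + 5/16*pi_S + 1/8*pi_T
with normalization: pi_P + pi_Q + pi_R + pi_S + pi_T = 1.

Using the first 4 balance equations plus normalization, the linear system A*pi = b is:
  [-15/16, 3/8, 1/16, 3/16, 1/16] . pi = 0
  [5/16, -3/4, 1/16, 3/8, 1/16] . pi = 0
  [1/8, 3/16, -15/16, 1/16, 5/8] . pi = 0
  [1/8, 1/8, 5/16, -15/16, 1/8] . pi = 0
  [1, 1, 1, 1, 1] . pi = 1

Solving yields:
  pi_P = 12279/88048
  pi_Q = 2001/11006
  pi_R = 5425/22012
  pi_S = 3547/22012
  pi_T = 23873/88048

Verification (pi * P):
  12279/88048*1/16 + 2001/11006*3/8 + 5425/22012*1/16 + 3547/22012*3/16 + 23873/88048*1/16 = 12279/88048 = pi_P  (ok)
  12279/88048*5/16 + 2001/11006*1/4 + 5425/22012*1/16 + 3547/22012*3/8 + 23873/88048*1/16 = 2001/11006 = pi_Q  (ok)
  12279/88048*1/8 + 2001/11006*3/16 + 5425/22012*1/16 + 3547/22012*1/16 + 23873/88048*5/8 = 5425/22012 = pi_R  (ok)
  12279/88048*1/8 + 2001/11006*1/8 + 5425/22012*5/16 + 3547/22012*1/16 + 23873/88048*1/8 = 3547/22012 = pi_S  (ok)
  12279/88048*3/8 + 2001/11006*1/16 + 5425/22012*1/2 + 3547/22012*5/16 + 23873/88048*1/8 = 23873/88048 = pi_T  (ok)

Answer: 12279/88048 2001/11006 5425/22012 3547/22012 23873/88048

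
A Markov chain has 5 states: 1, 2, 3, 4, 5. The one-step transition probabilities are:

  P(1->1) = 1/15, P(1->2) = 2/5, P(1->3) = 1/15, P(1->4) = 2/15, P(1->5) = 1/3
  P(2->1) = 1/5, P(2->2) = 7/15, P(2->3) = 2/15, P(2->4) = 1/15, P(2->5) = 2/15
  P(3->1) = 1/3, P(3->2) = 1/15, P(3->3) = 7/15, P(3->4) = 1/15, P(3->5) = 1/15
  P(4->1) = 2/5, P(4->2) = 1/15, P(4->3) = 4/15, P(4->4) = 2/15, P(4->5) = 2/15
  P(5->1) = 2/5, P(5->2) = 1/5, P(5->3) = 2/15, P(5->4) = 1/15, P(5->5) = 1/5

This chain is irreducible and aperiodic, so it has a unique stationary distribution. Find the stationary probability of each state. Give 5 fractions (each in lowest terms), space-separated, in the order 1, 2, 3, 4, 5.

The stationary distribution satisfies pi = pi * P, i.e.:
  pi_1 = 1/15*pi_1 + 1/5*pi_2 + 1/3*pi_3 + 2/5*pi_4 + 2/5*pi_5
  pi_2 = 2/5*pi_1 + 7/15*pi_2 + 1/15*pi_3 + 1/15*pi_4 + 1/5*pi_5
  pi_3 = 1/15*pi_1 + 2/15*pi_2 + 7/15*pi_3 + 4/15*pi_4 + 2/15*pi_5
  pi_4 = 2/15*pi_1 + 1/15*pi_2 + 1/15*pi_3 + 2/15*pi_4 + 1/15*pi_5
  pi_5 = 1/3*pi_1 + 2/15*pi_2 + 1/15*pi_3 + 2/15*pi_4 + 1/5*pi_5
with normalization: pi_1 + pi_2 + pi_3 + pi_4 + pi_5 = 1.

Using the first 4 balance equations plus normalization, the linear system A*pi = b is:
  [-14/15, 1/5, 1/3, 2/5, 2/5] . pi = 0
  [2/5, -8/15, 1/15, 1/15, 1/5] . pi = 0
  [1/15, 2/15, -8/15, 4/15, 2/15] . pi = 0
  [2/15, 1/15, 1/15, -13/15, 1/15] . pi = 0
  [1, 1, 1, 1, 1] . pi = 1

Solving yields:
  pi_1 = 789/3194
  pi_2 = 2306/7985
  pi_3 = 1542/7985
  pi_4 = 569/6388
  pi_5 = 5813/31940

Verification (pi * P):
  789/3194*1/15 + 2306/7985*1/5 + 1542/7985*1/3 + 569/6388*2/5 + 5813/31940*2/5 = 789/3194 = pi_1  (ok)
  789/3194*2/5 + 2306/7985*7/15 + 1542/7985*1/15 + 569/6388*1/15 + 5813/31940*1/5 = 2306/7985 = pi_2  (ok)
  789/3194*1/15 + 2306/7985*2/15 + 1542/7985*7/15 + 569/6388*4/15 + 5813/31940*2/15 = 1542/7985 = pi_3  (ok)
  789/3194*2/15 + 2306/7985*1/15 + 1542/7985*1/15 + 569/6388*2/15 + 5813/31940*1/15 = 569/6388 = pi_4  (ok)
  789/3194*1/3 + 2306/7985*2/15 + 1542/7985*1/15 + 569/6388*2/15 + 5813/31940*1/5 = 5813/31940 = pi_5  (ok)

Answer: 789/3194 2306/7985 1542/7985 569/6388 5813/31940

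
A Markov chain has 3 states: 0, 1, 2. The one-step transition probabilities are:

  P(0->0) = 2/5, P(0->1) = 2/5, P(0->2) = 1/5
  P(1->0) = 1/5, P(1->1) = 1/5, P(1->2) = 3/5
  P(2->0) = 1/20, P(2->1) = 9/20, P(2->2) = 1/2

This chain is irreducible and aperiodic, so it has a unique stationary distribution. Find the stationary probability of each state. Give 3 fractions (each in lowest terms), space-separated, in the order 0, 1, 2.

Answer: 13/82 29/82 20/41

Derivation:
The stationary distribution satisfies pi = pi * P, i.e.:
  pi_0 = 2/5*pi_0 + 1/5*pi_1 + 1/20*pi_2
  pi_1 = 2/5*pi_0 + 1/5*pi_1 + 9/20*pi_2
  pi_2 = 1/5*pi_0 + 3/5*pi_1 + 1/2*pi_2
with normalization: pi_0 + pi_1 + pi_2 = 1.

Using the first 2 balance equations plus normalization, the linear system A*pi = b is:
  [-3/5, 1/5, 1/20] . pi = 0
  [2/5, -4/5, 9/20] . pi = 0
  [1, 1, 1] . pi = 1

Solving yields:
  pi_0 = 13/82
  pi_1 = 29/82
  pi_2 = 20/41

Verification (pi * P):
  13/82*2/5 + 29/82*1/5 + 20/41*1/20 = 13/82 = pi_0  (ok)
  13/82*2/5 + 29/82*1/5 + 20/41*9/20 = 29/82 = pi_1  (ok)
  13/82*1/5 + 29/82*3/5 + 20/41*1/2 = 20/41 = pi_2  (ok)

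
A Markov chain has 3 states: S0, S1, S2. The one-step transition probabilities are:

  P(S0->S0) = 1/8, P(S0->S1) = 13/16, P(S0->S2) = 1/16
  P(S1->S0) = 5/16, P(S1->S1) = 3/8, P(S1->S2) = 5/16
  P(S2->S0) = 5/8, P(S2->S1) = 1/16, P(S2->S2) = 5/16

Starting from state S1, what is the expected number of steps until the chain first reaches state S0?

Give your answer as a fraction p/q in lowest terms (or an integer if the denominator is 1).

Answer: 256/105

Derivation:
Let h_i = expected steps to first reach S0 from state i.
Boundary: h_S0 = 0.
First-step equations for the other states:
  h_S1 = 1 + 5/16*h_S0 + 3/8*h_S1 + 5/16*h_S2
  h_S2 = 1 + 5/8*h_S0 + 1/16*h_S1 + 5/16*h_S2

Substituting h_S0 = 0 and rearranging gives the linear system (I - Q) h = 1:
  [5/8, -5/16] . (h_S1, h_S2) = 1
  [-1/16, 11/16] . (h_S1, h_S2) = 1

Solving yields:
  h_S1 = 256/105
  h_S2 = 176/105

Starting state is S1, so the expected hitting time is h_S1 = 256/105.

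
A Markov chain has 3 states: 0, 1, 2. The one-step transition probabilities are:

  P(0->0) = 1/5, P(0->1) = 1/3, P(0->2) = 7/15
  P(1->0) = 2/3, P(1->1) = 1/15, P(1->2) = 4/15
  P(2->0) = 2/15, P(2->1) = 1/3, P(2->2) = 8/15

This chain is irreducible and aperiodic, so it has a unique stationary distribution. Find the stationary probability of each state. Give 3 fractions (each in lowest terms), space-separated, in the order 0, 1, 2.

Answer: 39/133 5/19 59/133

Derivation:
The stationary distribution satisfies pi = pi * P, i.e.:
  pi_0 = 1/5*pi_0 + 2/3*pi_1 + 2/15*pi_2
  pi_1 = 1/3*pi_0 + 1/15*pi_1 + 1/3*pi_2
  pi_2 = 7/15*pi_0 + 4/15*pi_1 + 8/15*pi_2
with normalization: pi_0 + pi_1 + pi_2 = 1.

Using the first 2 balance equations plus normalization, the linear system A*pi = b is:
  [-4/5, 2/3, 2/15] . pi = 0
  [1/3, -14/15, 1/3] . pi = 0
  [1, 1, 1] . pi = 1

Solving yields:
  pi_0 = 39/133
  pi_1 = 5/19
  pi_2 = 59/133

Verification (pi * P):
  39/133*1/5 + 5/19*2/3 + 59/133*2/15 = 39/133 = pi_0  (ok)
  39/133*1/3 + 5/19*1/15 + 59/133*1/3 = 5/19 = pi_1  (ok)
  39/133*7/15 + 5/19*4/15 + 59/133*8/15 = 59/133 = pi_2  (ok)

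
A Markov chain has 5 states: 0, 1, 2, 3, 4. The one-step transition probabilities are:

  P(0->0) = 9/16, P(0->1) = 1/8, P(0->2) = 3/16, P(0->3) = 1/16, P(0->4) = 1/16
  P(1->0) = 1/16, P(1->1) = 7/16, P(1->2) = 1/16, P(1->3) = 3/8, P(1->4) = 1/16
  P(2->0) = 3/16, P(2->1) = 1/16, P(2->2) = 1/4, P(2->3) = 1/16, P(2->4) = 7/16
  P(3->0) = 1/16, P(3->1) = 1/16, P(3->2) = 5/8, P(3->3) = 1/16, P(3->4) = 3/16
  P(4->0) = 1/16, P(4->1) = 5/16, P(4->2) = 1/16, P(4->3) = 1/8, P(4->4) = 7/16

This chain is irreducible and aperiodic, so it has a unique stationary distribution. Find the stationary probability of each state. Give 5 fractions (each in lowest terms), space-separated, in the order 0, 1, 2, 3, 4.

Answer: 1236/7007 3065/14014 2881/14014 2055/14014 3541/14014

Derivation:
The stationary distribution satisfies pi = pi * P, i.e.:
  pi_0 = 9/16*pi_0 + 1/16*pi_1 + 3/16*pi_2 + 1/16*pi_3 + 1/16*pi_4
  pi_1 = 1/8*pi_0 + 7/16*pi_1 + 1/16*pi_2 + 1/16*pi_3 + 5/16*pi_4
  pi_2 = 3/16*pi_0 + 1/16*pi_1 + 1/4*pi_2 + 5/8*pi_3 + 1/16*pi_4
  pi_3 = 1/16*pi_0 + 3/8*pi_1 + 1/16*pi_2 + 1/16*pi_3 + 1/8*pi_4
  pi_4 = 1/16*pi_0 + 1/16*pi_1 + 7/16*pi_2 + 3/16*pi_3 + 7/16*pi_4
with normalization: pi_0 + pi_1 + pi_2 + pi_3 + pi_4 = 1.

Using the first 4 balance equations plus normalization, the linear system A*pi = b is:
  [-7/16, 1/16, 3/16, 1/16, 1/16] . pi = 0
  [1/8, -9/16, 1/16, 1/16, 5/16] . pi = 0
  [3/16, 1/16, -3/4, 5/8, 1/16] . pi = 0
  [1/16, 3/8, 1/16, -15/16, 1/8] . pi = 0
  [1, 1, 1, 1, 1] . pi = 1

Solving yields:
  pi_0 = 1236/7007
  pi_1 = 3065/14014
  pi_2 = 2881/14014
  pi_3 = 2055/14014
  pi_4 = 3541/14014

Verification (pi * P):
  1236/7007*9/16 + 3065/14014*1/16 + 2881/14014*3/16 + 2055/14014*1/16 + 3541/14014*1/16 = 1236/7007 = pi_0  (ok)
  1236/7007*1/8 + 3065/14014*7/16 + 2881/14014*1/16 + 2055/14014*1/16 + 3541/14014*5/16 = 3065/14014 = pi_1  (ok)
  1236/7007*3/16 + 3065/14014*1/16 + 2881/14014*1/4 + 2055/14014*5/8 + 3541/14014*1/16 = 2881/14014 = pi_2  (ok)
  1236/7007*1/16 + 3065/14014*3/8 + 2881/14014*1/16 + 2055/14014*1/16 + 3541/14014*1/8 = 2055/14014 = pi_3  (ok)
  1236/7007*1/16 + 3065/14014*1/16 + 2881/14014*7/16 + 2055/14014*3/16 + 3541/14014*7/16 = 3541/14014 = pi_4  (ok)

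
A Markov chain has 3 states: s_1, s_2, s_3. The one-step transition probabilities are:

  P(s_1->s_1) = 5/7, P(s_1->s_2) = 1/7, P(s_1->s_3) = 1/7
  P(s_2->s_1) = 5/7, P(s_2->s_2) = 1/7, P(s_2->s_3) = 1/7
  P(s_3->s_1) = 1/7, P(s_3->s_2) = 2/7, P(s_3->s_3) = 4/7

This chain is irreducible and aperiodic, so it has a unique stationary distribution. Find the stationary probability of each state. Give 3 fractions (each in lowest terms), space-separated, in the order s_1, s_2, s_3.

The stationary distribution satisfies pi = pi * P, i.e.:
  pi_s_1 = 5/7*pi_s_1 + 5/7*pi_s_2 + 1/7*pi_s_3
  pi_s_2 = 1/7*pi_s_1 + 1/7*pi_s_2 + 2/7*pi_s_3
  pi_s_3 = 1/7*pi_s_1 + 1/7*pi_s_2 + 4/7*pi_s_3
with normalization: pi_s_1 + pi_s_2 + pi_s_3 = 1.

Using the first 2 balance equations plus normalization, the linear system A*pi = b is:
  [-2/7, 5/7, 1/7] . pi = 0
  [1/7, -6/7, 2/7] . pi = 0
  [1, 1, 1] . pi = 1

Solving yields:
  pi_s_1 = 4/7
  pi_s_2 = 5/28
  pi_s_3 = 1/4

Verification (pi * P):
  4/7*5/7 + 5/28*5/7 + 1/4*1/7 = 4/7 = pi_s_1  (ok)
  4/7*1/7 + 5/28*1/7 + 1/4*2/7 = 5/28 = pi_s_2  (ok)
  4/7*1/7 + 5/28*1/7 + 1/4*4/7 = 1/4 = pi_s_3  (ok)

Answer: 4/7 5/28 1/4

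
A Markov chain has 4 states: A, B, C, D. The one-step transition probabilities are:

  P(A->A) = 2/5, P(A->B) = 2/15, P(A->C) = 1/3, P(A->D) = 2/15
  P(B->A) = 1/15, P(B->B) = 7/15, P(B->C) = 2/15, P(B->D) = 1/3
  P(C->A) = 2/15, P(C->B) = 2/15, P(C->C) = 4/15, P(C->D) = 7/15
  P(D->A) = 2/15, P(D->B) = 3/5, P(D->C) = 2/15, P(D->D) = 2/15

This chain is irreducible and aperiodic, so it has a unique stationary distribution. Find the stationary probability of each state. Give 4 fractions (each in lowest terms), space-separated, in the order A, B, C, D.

The stationary distribution satisfies pi = pi * P, i.e.:
  pi_A = 2/5*pi_A + 1/15*pi_B + 2/15*pi_C + 2/15*pi_D
  pi_B = 2/15*pi_A + 7/15*pi_B + 2/15*pi_C + 3/5*pi_D
  pi_C = 1/3*pi_A + 2/15*pi_B + 4/15*pi_C + 2/15*pi_D
  pi_D = 2/15*pi_A + 1/3*pi_B + 7/15*pi_C + 2/15*pi_D
with normalization: pi_A + pi_B + pi_C + pi_D = 1.

Using the first 3 balance equations plus normalization, the linear system A*pi = b is:
  [-3/5, 1/15, 2/15, 2/15] . pi = 0
  [2/15, -8/15, 2/15, 3/5] . pi = 0
  [1/3, 2/15, -11/15, 2/15] . pi = 0
  [1, 1, 1, 1] . pi = 1

Solving yields:
  pi_A = 113/773
  pi_B = 303/773
  pi_C = 145/773
  pi_D = 212/773

Verification (pi * P):
  113/773*2/5 + 303/773*1/15 + 145/773*2/15 + 212/773*2/15 = 113/773 = pi_A  (ok)
  113/773*2/15 + 303/773*7/15 + 145/773*2/15 + 212/773*3/5 = 303/773 = pi_B  (ok)
  113/773*1/3 + 303/773*2/15 + 145/773*4/15 + 212/773*2/15 = 145/773 = pi_C  (ok)
  113/773*2/15 + 303/773*1/3 + 145/773*7/15 + 212/773*2/15 = 212/773 = pi_D  (ok)

Answer: 113/773 303/773 145/773 212/773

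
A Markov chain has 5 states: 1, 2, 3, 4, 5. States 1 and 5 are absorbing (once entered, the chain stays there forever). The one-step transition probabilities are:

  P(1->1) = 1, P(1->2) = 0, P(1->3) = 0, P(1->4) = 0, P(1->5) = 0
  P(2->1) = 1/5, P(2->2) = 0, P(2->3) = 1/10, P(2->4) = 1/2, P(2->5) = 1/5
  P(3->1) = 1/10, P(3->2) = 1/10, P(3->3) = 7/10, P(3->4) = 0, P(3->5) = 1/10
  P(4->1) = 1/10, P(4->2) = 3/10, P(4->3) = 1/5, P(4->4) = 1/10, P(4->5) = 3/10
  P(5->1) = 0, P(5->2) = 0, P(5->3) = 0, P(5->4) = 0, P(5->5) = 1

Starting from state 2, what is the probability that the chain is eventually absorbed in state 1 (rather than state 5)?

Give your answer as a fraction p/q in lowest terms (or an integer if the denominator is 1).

Answer: 44/103

Derivation:
Let a_i = P(absorbed in 1 | start in state i).
Boundary conditions: a_1 = 1, a_5 = 0.
For each transient state i, a_i = sum_j P(i->j) * a_j:
  a_2 = 1/5*a_1 + 0*a_2 + 1/10*a_3 + 1/2*a_4 + 1/5*a_5
  a_3 = 1/10*a_1 + 1/10*a_2 + 7/10*a_3 + 0*a_4 + 1/10*a_5
  a_4 = 1/10*a_1 + 3/10*a_2 + 1/5*a_3 + 1/10*a_4 + 3/10*a_5

Substituting a_1 = 1 and a_5 = 0, rearrange to (I - Q) a = r where r[i] = P(i -> 1):
  [1, -1/10, -1/2] . (a_2, a_3, a_4) = 1/5
  [-1/10, 3/10, 0] . (a_2, a_3, a_4) = 1/10
  [-3/10, -1/5, 9/10] . (a_2, a_3, a_4) = 1/10

Solving yields:
  a_2 = 44/103
  a_3 = 49/103
  a_4 = 37/103

Starting state is 2, so the absorption probability is a_2 = 44/103.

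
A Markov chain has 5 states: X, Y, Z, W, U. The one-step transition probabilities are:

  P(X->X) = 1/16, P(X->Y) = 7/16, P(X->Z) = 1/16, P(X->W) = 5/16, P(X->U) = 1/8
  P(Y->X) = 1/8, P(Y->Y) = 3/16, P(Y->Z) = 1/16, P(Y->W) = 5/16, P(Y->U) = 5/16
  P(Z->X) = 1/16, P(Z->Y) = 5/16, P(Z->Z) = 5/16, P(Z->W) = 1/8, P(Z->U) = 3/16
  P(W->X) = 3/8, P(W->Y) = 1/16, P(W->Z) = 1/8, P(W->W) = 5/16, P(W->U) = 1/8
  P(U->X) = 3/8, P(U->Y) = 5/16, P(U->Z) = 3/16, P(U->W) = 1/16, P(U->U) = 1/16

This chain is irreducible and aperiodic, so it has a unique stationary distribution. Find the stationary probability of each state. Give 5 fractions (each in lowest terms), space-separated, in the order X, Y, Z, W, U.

The stationary distribution satisfies pi = pi * P, i.e.:
  pi_X = 1/16*pi_X + 1/8*pi_Y + 1/16*pi_Z + 3/8*pi_W + 3/8*pi_U
  pi_Y = 7/16*pi_X + 3/16*pi_Y + 5/16*pi_Z + 1/16*pi_W + 5/16*pi_U
  pi_Z = 1/16*pi_X + 1/16*pi_Y + 5/16*pi_Z + 1/8*pi_W + 3/16*pi_U
  pi_W = 5/16*pi_X + 5/16*pi_Y + 1/8*pi_Z + 5/16*pi_W + 1/16*pi_U
  pi_U = 1/8*pi_X + 5/16*pi_Y + 3/16*pi_Z + 1/8*pi_W + 1/16*pi_U
with normalization: pi_X + pi_Y + pi_Z + pi_W + pi_U = 1.

Using the first 4 balance equations plus normalization, the linear system A*pi = b is:
  [-15/16, 1/8, 1/16, 3/8, 3/8] . pi = 0
  [7/16, -13/16, 5/16, 1/16, 5/16] . pi = 0
  [1/16, 1/16, -11/16, 1/8, 3/16] . pi = 0
  [5/16, 5/16, 1/8, -11/16, 1/16] . pi = 0
  [1, 1, 1, 1, 1] . pi = 1

Solving yields:
  pi_X = 6855/33053
  pi_Y = 16279/66106
  pi_Z = 4361/33053
  pi_W = 8116/33053
  pi_U = 11163/66106

Verification (pi * P):
  6855/33053*1/16 + 16279/66106*1/8 + 4361/33053*1/16 + 8116/33053*3/8 + 11163/66106*3/8 = 6855/33053 = pi_X  (ok)
  6855/33053*7/16 + 16279/66106*3/16 + 4361/33053*5/16 + 8116/33053*1/16 + 11163/66106*5/16 = 16279/66106 = pi_Y  (ok)
  6855/33053*1/16 + 16279/66106*1/16 + 4361/33053*5/16 + 8116/33053*1/8 + 11163/66106*3/16 = 4361/33053 = pi_Z  (ok)
  6855/33053*5/16 + 16279/66106*5/16 + 4361/33053*1/8 + 8116/33053*5/16 + 11163/66106*1/16 = 8116/33053 = pi_W  (ok)
  6855/33053*1/8 + 16279/66106*5/16 + 4361/33053*3/16 + 8116/33053*1/8 + 11163/66106*1/16 = 11163/66106 = pi_U  (ok)

Answer: 6855/33053 16279/66106 4361/33053 8116/33053 11163/66106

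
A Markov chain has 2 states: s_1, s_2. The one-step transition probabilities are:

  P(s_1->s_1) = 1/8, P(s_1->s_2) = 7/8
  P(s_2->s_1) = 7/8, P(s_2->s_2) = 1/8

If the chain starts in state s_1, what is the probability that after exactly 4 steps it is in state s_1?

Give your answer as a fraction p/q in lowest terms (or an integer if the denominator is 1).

Answer: 337/512

Derivation:
Computing P^4 by repeated multiplication:
P^1 =
  s_1: [1/8, 7/8]
  s_2: [7/8, 1/8]
P^2 =
  s_1: [25/32, 7/32]
  s_2: [7/32, 25/32]
P^3 =
  s_1: [37/128, 91/128]
  s_2: [91/128, 37/128]
P^4 =
  s_1: [337/512, 175/512]
  s_2: [175/512, 337/512]

(P^4)[s_1 -> s_1] = 337/512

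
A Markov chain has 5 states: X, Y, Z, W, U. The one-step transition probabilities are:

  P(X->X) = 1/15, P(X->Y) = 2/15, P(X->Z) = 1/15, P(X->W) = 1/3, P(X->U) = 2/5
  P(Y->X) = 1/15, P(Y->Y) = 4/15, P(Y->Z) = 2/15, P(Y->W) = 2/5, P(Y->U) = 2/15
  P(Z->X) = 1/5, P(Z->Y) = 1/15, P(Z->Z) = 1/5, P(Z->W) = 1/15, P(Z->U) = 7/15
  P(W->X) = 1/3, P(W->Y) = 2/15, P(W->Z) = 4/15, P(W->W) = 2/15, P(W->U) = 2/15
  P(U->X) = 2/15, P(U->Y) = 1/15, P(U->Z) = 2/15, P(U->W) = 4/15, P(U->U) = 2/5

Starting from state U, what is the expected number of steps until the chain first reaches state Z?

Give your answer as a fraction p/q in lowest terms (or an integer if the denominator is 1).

Answer: 3208/503

Derivation:
Let h_i = expected steps to first reach Z from state i.
Boundary: h_Z = 0.
First-step equations for the other states:
  h_X = 1 + 1/15*h_X + 2/15*h_Y + 1/15*h_Z + 1/3*h_W + 2/5*h_U
  h_Y = 1 + 1/15*h_X + 4/15*h_Y + 2/15*h_Z + 2/5*h_W + 2/15*h_U
  h_W = 1 + 1/3*h_X + 2/15*h_Y + 4/15*h_Z + 2/15*h_W + 2/15*h_U
  h_U = 1 + 2/15*h_X + 1/15*h_Y + 2/15*h_Z + 4/15*h_W + 2/5*h_U

Substituting h_Z = 0 and rearranging gives the linear system (I - Q) h = 1:
  [14/15, -2/15, -1/3, -2/5] . (h_X, h_Y, h_W, h_U) = 1
  [-1/15, 11/15, -2/5, -2/15] . (h_X, h_Y, h_W, h_U) = 1
  [-1/3, -2/15, 13/15, -2/15] . (h_X, h_Y, h_W, h_U) = 1
  [-2/15, -1/15, -4/15, 3/5] . (h_X, h_Y, h_W, h_U) = 1

Solving yields:
  h_X = 3382/503
  h_Y = 3135/503
  h_W = 2857/503
  h_U = 3208/503

Starting state is U, so the expected hitting time is h_U = 3208/503.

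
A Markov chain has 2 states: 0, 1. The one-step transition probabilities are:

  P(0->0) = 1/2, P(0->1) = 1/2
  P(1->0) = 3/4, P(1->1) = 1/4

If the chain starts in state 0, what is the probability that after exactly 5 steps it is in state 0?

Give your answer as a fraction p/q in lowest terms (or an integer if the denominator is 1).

Answer: 307/512

Derivation:
Computing P^5 by repeated multiplication:
P^1 =
  0: [1/2, 1/2]
  1: [3/4, 1/4]
P^2 =
  0: [5/8, 3/8]
  1: [9/16, 7/16]
P^3 =
  0: [19/32, 13/32]
  1: [39/64, 25/64]
P^4 =
  0: [77/128, 51/128]
  1: [153/256, 103/256]
P^5 =
  0: [307/512, 205/512]
  1: [615/1024, 409/1024]

(P^5)[0 -> 0] = 307/512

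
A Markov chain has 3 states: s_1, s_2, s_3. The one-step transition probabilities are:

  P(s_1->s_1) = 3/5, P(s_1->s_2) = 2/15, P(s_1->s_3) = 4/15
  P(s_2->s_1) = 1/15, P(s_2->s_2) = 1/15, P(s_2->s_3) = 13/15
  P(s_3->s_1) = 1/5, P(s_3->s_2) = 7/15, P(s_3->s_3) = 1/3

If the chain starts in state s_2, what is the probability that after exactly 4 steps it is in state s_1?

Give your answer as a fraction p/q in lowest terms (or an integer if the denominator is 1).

Computing P^4 by repeated multiplication:
P^1 =
  s_1: [3/5, 2/15, 4/15]
  s_2: [1/15, 1/15, 13/15]
  s_3: [1/5, 7/15, 1/3]
P^2 =
  s_1: [19/45, 16/75, 82/225]
  s_2: [49/225, 94/225, 82/225]
  s_3: [49/225, 16/75, 128/225]
P^3 =
  s_1: [383/1125, 812/3375, 1414/3375]
  s_2: [781/3375, 766/3375, 1828/3375]
  s_3: [97/375, 1042/3375, 292/675]
P^4 =
  s_1: [3079/10125, 4336/16875, 22222/50625]
  s_2: [13279/50625, 15124/50625, 22222/50625]
  s_3: [13279/50625, 4336/16875, 24338/50625]

(P^4)[s_2 -> s_1] = 13279/50625

Answer: 13279/50625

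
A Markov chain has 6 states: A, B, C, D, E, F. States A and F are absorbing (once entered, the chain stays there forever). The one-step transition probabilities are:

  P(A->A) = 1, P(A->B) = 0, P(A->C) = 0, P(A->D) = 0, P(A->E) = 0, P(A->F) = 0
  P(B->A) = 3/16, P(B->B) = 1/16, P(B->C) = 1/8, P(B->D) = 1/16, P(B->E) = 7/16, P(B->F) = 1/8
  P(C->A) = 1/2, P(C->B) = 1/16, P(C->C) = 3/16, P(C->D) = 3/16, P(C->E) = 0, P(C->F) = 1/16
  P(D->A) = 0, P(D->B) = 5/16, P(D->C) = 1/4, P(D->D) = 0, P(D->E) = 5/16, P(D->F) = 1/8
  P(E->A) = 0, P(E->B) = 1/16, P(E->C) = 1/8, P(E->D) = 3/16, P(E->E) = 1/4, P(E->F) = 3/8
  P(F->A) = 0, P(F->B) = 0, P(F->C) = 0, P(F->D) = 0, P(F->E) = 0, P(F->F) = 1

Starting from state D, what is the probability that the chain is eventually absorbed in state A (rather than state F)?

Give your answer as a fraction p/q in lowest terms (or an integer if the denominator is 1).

Let a_i = P(absorbed in A | start in state i).
Boundary conditions: a_A = 1, a_F = 0.
For each transient state i, a_i = sum_j P(i->j) * a_j:
  a_B = 3/16*a_A + 1/16*a_B + 1/8*a_C + 1/16*a_D + 7/16*a_E + 1/8*a_F
  a_C = 1/2*a_A + 1/16*a_B + 3/16*a_C + 3/16*a_D + 0*a_E + 1/16*a_F
  a_D = 0*a_A + 5/16*a_B + 1/4*a_C + 0*a_D + 5/16*a_E + 1/8*a_F
  a_E = 0*a_A + 1/16*a_B + 1/8*a_C + 3/16*a_D + 1/4*a_E + 3/8*a_F

Substituting a_A = 1 and a_F = 0, rearrange to (I - Q) a = r where r[i] = P(i -> A):
  [15/16, -1/8, -1/16, -7/16] . (a_B, a_C, a_D, a_E) = 3/16
  [-1/16, 13/16, -3/16, 0] . (a_B, a_C, a_D, a_E) = 1/2
  [-5/16, -1/4, 1, -5/16] . (a_B, a_C, a_D, a_E) = 0
  [-1/16, -1/8, -3/16, 3/4] . (a_B, a_C, a_D, a_E) = 0

Solving yields:
  a_B = 4047/9001
  a_C = 6700/9001
  a_D = 11045/27003
  a_E = 7123/27003

Starting state is D, so the absorption probability is a_D = 11045/27003.

Answer: 11045/27003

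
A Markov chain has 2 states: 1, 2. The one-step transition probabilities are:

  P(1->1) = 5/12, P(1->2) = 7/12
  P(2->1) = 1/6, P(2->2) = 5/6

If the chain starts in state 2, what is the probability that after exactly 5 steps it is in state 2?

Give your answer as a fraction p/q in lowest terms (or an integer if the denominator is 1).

Answer: 1195/1536

Derivation:
Computing P^5 by repeated multiplication:
P^1 =
  1: [5/12, 7/12]
  2: [1/6, 5/6]
P^2 =
  1: [13/48, 35/48]
  2: [5/24, 19/24]
P^3 =
  1: [15/64, 49/64]
  2: [7/32, 25/32]
P^4 =
  1: [173/768, 595/768]
  2: [85/384, 299/384]
P^5 =
  1: [685/3072, 2387/3072]
  2: [341/1536, 1195/1536]

(P^5)[2 -> 2] = 1195/1536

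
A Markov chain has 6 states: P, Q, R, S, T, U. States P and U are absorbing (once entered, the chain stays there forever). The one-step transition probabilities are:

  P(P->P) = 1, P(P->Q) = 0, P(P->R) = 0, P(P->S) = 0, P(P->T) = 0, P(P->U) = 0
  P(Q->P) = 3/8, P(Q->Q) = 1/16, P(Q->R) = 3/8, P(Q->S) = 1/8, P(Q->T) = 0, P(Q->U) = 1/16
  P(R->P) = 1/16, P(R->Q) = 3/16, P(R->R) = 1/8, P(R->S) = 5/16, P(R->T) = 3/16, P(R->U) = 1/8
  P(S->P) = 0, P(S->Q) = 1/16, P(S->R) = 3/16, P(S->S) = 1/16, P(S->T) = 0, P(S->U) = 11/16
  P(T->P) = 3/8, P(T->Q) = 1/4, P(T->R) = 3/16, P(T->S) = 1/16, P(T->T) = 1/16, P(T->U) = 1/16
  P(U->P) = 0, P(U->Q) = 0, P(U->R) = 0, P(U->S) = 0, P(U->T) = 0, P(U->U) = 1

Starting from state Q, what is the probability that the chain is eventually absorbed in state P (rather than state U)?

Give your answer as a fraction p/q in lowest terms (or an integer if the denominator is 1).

Answer: 6618/11791

Derivation:
Let a_i = P(absorbed in P | start in state i).
Boundary conditions: a_P = 1, a_U = 0.
For each transient state i, a_i = sum_j P(i->j) * a_j:
  a_Q = 3/8*a_P + 1/16*a_Q + 3/8*a_R + 1/8*a_S + 0*a_T + 1/16*a_U
  a_R = 1/16*a_P + 3/16*a_Q + 1/8*a_R + 5/16*a_S + 3/16*a_T + 1/8*a_U
  a_S = 0*a_P + 1/16*a_Q + 3/16*a_R + 1/16*a_S + 0*a_T + 11/16*a_U
  a_T = 3/8*a_P + 1/4*a_Q + 3/16*a_R + 1/16*a_S + 1/16*a_T + 1/16*a_U

Substituting a_P = 1 and a_U = 0, rearrange to (I - Q) a = r where r[i] = P(i -> P):
  [15/16, -3/8, -1/8, 0] . (a_Q, a_R, a_S, a_T) = 3/8
  [-3/16, 7/8, -5/16, -3/16] . (a_Q, a_R, a_S, a_T) = 1/16
  [-1/16, -3/16, 15/16, 0] . (a_Q, a_R, a_S, a_T) = 0
  [-1/4, -3/16, -1/16, 15/16] . (a_Q, a_R, a_S, a_T) = 3/8

Solving yields:
  a_Q = 6618/11791
  a_R = 4319/11791
  a_S = 1305/11791
  a_T = 7432/11791

Starting state is Q, so the absorption probability is a_Q = 6618/11791.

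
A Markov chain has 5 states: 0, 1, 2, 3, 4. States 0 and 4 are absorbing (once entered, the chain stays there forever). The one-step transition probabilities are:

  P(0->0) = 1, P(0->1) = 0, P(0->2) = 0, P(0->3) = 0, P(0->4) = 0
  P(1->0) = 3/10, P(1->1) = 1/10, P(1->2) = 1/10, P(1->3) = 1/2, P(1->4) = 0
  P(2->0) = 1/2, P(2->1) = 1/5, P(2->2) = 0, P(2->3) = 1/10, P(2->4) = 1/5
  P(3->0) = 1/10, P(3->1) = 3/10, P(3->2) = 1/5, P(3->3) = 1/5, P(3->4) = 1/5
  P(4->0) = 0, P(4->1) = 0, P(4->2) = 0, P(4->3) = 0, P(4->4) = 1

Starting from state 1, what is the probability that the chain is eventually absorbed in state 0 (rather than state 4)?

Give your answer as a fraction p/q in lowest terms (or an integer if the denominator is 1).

Answer: 125/171

Derivation:
Let a_i = P(absorbed in 0 | start in state i).
Boundary conditions: a_0 = 1, a_4 = 0.
For each transient state i, a_i = sum_j P(i->j) * a_j:
  a_1 = 3/10*a_0 + 1/10*a_1 + 1/10*a_2 + 1/2*a_3 + 0*a_4
  a_2 = 1/2*a_0 + 1/5*a_1 + 0*a_2 + 1/10*a_3 + 1/5*a_4
  a_3 = 1/10*a_0 + 3/10*a_1 + 1/5*a_2 + 1/5*a_3 + 1/5*a_4

Substituting a_0 = 1 and a_4 = 0, rearrange to (I - Q) a = r where r[i] = P(i -> 0):
  [9/10, -1/10, -1/2] . (a_1, a_2, a_3) = 3/10
  [-1/5, 1, -1/10] . (a_1, a_2, a_3) = 1/2
  [-3/10, -1/5, 4/5] . (a_1, a_2, a_3) = 1/10

Solving yields:
  a_1 = 125/171
  a_2 = 19/27
  a_3 = 295/513

Starting state is 1, so the absorption probability is a_1 = 125/171.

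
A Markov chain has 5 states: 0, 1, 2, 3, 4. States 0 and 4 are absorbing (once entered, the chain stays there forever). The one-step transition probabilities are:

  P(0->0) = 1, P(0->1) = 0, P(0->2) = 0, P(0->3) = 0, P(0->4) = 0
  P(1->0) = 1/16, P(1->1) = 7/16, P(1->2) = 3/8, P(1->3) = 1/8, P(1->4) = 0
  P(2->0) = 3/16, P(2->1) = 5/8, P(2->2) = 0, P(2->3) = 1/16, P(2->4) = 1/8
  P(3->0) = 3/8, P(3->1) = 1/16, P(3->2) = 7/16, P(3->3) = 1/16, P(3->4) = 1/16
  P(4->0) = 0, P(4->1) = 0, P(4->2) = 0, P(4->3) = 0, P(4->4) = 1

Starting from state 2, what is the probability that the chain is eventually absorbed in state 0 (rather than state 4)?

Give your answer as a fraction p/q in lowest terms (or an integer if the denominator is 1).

Answer: 724/1019

Derivation:
Let a_i = P(absorbed in 0 | start in state i).
Boundary conditions: a_0 = 1, a_4 = 0.
For each transient state i, a_i = sum_j P(i->j) * a_j:
  a_1 = 1/16*a_0 + 7/16*a_1 + 3/8*a_2 + 1/8*a_3 + 0*a_4
  a_2 = 3/16*a_0 + 5/8*a_1 + 0*a_2 + 1/16*a_3 + 1/8*a_4
  a_3 = 3/8*a_0 + 1/16*a_1 + 7/16*a_2 + 1/16*a_3 + 1/16*a_4

Substituting a_0 = 1 and a_4 = 0, rearrange to (I - Q) a = r where r[i] = P(i -> 0):
  [9/16, -3/8, -1/8] . (a_1, a_2, a_3) = 1/16
  [-5/8, 1, -1/16] . (a_1, a_2, a_3) = 3/16
  [-1/16, -7/16, 15/16] . (a_1, a_2, a_3) = 3/8

Solving yields:
  a_1 = 773/1019
  a_2 = 724/1019
  a_3 = 797/1019

Starting state is 2, so the absorption probability is a_2 = 724/1019.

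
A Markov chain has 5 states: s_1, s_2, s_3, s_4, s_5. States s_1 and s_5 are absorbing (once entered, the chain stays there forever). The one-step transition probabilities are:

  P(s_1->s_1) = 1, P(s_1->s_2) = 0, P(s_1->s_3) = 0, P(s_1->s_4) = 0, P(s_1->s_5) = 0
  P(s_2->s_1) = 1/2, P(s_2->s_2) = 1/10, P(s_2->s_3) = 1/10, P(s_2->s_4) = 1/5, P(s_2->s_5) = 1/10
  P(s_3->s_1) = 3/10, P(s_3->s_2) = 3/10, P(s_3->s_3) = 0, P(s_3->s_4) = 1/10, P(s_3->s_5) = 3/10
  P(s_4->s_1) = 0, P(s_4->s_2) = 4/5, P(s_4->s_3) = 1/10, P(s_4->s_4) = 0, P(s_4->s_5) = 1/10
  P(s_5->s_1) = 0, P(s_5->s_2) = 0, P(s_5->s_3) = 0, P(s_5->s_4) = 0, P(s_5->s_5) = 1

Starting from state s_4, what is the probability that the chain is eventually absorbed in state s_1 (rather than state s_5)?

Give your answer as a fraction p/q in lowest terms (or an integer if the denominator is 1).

Answer: 466/687

Derivation:
Let a_i = P(absorbed in s_1 | start in state i).
Boundary conditions: a_s_1 = 1, a_s_5 = 0.
For each transient state i, a_i = sum_j P(i->j) * a_j:
  a_s_2 = 1/2*a_s_1 + 1/10*a_s_2 + 1/10*a_s_3 + 1/5*a_s_4 + 1/10*a_s_5
  a_s_3 = 3/10*a_s_1 + 3/10*a_s_2 + 0*a_s_3 + 1/10*a_s_4 + 3/10*a_s_5
  a_s_4 = 0*a_s_1 + 4/5*a_s_2 + 1/10*a_s_3 + 0*a_s_4 + 1/10*a_s_5

Substituting a_s_1 = 1 and a_s_5 = 0, rearrange to (I - Q) a = r where r[i] = P(i -> s_1):
  [9/10, -1/10, -1/5] . (a_s_2, a_s_3, a_s_4) = 1/2
  [-3/10, 1, -1/10] . (a_s_2, a_s_3, a_s_4) = 3/10
  [-4/5, -1/10, 1] . (a_s_2, a_s_3, a_s_4) = 0

Solving yields:
  a_s_2 = 177/229
  a_s_3 = 412/687
  a_s_4 = 466/687

Starting state is s_4, so the absorption probability is a_s_4 = 466/687.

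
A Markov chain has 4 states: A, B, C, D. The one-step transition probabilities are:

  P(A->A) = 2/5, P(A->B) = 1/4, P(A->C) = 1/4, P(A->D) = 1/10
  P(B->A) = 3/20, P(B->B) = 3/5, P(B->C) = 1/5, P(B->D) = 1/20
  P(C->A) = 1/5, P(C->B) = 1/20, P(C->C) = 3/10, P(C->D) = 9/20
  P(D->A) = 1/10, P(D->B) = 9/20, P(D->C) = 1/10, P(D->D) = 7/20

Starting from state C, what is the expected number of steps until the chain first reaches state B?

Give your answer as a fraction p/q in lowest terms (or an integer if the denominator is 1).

Let h_i = expected steps to first reach B from state i.
Boundary: h_B = 0.
First-step equations for the other states:
  h_A = 1 + 2/5*h_A + 1/4*h_B + 1/4*h_C + 1/10*h_D
  h_C = 1 + 1/5*h_A + 1/20*h_B + 3/10*h_C + 9/20*h_D
  h_D = 1 + 1/10*h_A + 9/20*h_B + 1/10*h_C + 7/20*h_D

Substituting h_B = 0 and rearranging gives the linear system (I - Q) h = 1:
  [3/5, -1/4, -1/10] . (h_A, h_C, h_D) = 1
  [-1/5, 7/10, -9/20] . (h_A, h_C, h_D) = 1
  [-1/10, -1/10, 13/20] . (h_A, h_C, h_D) = 1

Solving yields:
  h_A = 3060/773
  h_C = 3380/773
  h_D = 2180/773

Starting state is C, so the expected hitting time is h_C = 3380/773.

Answer: 3380/773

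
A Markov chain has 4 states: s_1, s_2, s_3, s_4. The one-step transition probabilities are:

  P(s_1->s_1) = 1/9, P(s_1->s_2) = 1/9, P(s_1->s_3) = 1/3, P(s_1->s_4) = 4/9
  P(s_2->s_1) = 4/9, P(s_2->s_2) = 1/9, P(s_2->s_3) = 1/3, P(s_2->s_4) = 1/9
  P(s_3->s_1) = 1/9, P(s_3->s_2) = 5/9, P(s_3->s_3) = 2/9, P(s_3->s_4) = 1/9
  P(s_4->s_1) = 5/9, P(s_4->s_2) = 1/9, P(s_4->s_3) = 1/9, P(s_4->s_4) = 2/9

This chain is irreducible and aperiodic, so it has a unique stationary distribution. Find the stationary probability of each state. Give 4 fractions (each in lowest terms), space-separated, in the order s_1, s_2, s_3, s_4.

The stationary distribution satisfies pi = pi * P, i.e.:
  pi_s_1 = 1/9*pi_s_1 + 4/9*pi_s_2 + 1/9*pi_s_3 + 5/9*pi_s_4
  pi_s_2 = 1/9*pi_s_1 + 1/9*pi_s_2 + 5/9*pi_s_3 + 1/9*pi_s_4
  pi_s_3 = 1/3*pi_s_1 + 1/3*pi_s_2 + 2/9*pi_s_3 + 1/9*pi_s_4
  pi_s_4 = 4/9*pi_s_1 + 1/9*pi_s_2 + 1/9*pi_s_3 + 2/9*pi_s_4
with normalization: pi_s_1 + pi_s_2 + pi_s_3 + pi_s_4 = 1.

Using the first 3 balance equations plus normalization, the linear system A*pi = b is:
  [-8/9, 4/9, 1/9, 5/9] . pi = 0
  [1/9, -8/9, 5/9, 1/9] . pi = 0
  [1/3, 1/3, -7/9, 1/9] . pi = 0
  [1, 1, 1, 1] . pi = 1

Solving yields:
  pi_s_1 = 11/38
  pi_s_2 = 17/76
  pi_s_3 = 77/304
  pi_s_4 = 71/304

Verification (pi * P):
  11/38*1/9 + 17/76*4/9 + 77/304*1/9 + 71/304*5/9 = 11/38 = pi_s_1  (ok)
  11/38*1/9 + 17/76*1/9 + 77/304*5/9 + 71/304*1/9 = 17/76 = pi_s_2  (ok)
  11/38*1/3 + 17/76*1/3 + 77/304*2/9 + 71/304*1/9 = 77/304 = pi_s_3  (ok)
  11/38*4/9 + 17/76*1/9 + 77/304*1/9 + 71/304*2/9 = 71/304 = pi_s_4  (ok)

Answer: 11/38 17/76 77/304 71/304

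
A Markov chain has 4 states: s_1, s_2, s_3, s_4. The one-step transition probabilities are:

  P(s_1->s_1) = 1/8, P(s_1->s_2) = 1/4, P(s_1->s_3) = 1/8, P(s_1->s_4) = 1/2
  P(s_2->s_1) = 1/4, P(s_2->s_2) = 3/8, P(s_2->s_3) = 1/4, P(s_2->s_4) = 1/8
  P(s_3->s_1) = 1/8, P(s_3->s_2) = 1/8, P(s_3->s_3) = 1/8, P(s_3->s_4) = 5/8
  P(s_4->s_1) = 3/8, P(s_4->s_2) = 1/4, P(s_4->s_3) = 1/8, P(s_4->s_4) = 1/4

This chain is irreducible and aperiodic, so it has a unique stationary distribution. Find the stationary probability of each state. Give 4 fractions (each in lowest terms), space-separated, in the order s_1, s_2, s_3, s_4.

Answer: 23/95 5/19 3/19 32/95

Derivation:
The stationary distribution satisfies pi = pi * P, i.e.:
  pi_s_1 = 1/8*pi_s_1 + 1/4*pi_s_2 + 1/8*pi_s_3 + 3/8*pi_s_4
  pi_s_2 = 1/4*pi_s_1 + 3/8*pi_s_2 + 1/8*pi_s_3 + 1/4*pi_s_4
  pi_s_3 = 1/8*pi_s_1 + 1/4*pi_s_2 + 1/8*pi_s_3 + 1/8*pi_s_4
  pi_s_4 = 1/2*pi_s_1 + 1/8*pi_s_2 + 5/8*pi_s_3 + 1/4*pi_s_4
with normalization: pi_s_1 + pi_s_2 + pi_s_3 + pi_s_4 = 1.

Using the first 3 balance equations plus normalization, the linear system A*pi = b is:
  [-7/8, 1/4, 1/8, 3/8] . pi = 0
  [1/4, -5/8, 1/8, 1/4] . pi = 0
  [1/8, 1/4, -7/8, 1/8] . pi = 0
  [1, 1, 1, 1] . pi = 1

Solving yields:
  pi_s_1 = 23/95
  pi_s_2 = 5/19
  pi_s_3 = 3/19
  pi_s_4 = 32/95

Verification (pi * P):
  23/95*1/8 + 5/19*1/4 + 3/19*1/8 + 32/95*3/8 = 23/95 = pi_s_1  (ok)
  23/95*1/4 + 5/19*3/8 + 3/19*1/8 + 32/95*1/4 = 5/19 = pi_s_2  (ok)
  23/95*1/8 + 5/19*1/4 + 3/19*1/8 + 32/95*1/8 = 3/19 = pi_s_3  (ok)
  23/95*1/2 + 5/19*1/8 + 3/19*5/8 + 32/95*1/4 = 32/95 = pi_s_4  (ok)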